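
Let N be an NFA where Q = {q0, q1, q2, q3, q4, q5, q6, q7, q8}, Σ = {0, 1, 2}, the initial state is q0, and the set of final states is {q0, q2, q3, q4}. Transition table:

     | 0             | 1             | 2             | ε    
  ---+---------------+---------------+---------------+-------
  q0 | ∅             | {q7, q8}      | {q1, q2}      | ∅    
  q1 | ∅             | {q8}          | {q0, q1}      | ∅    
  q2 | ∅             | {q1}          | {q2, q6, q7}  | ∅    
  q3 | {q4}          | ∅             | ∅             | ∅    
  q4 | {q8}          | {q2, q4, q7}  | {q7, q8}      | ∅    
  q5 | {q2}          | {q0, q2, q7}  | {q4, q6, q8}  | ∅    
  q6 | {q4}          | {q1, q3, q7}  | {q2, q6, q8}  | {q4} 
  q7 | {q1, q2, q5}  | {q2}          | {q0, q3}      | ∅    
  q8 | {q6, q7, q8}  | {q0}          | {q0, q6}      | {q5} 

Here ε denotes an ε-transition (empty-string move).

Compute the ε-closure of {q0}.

{q0}

Begin with {q0}.
No ε-moves leave this set, so the closure equals the set itself.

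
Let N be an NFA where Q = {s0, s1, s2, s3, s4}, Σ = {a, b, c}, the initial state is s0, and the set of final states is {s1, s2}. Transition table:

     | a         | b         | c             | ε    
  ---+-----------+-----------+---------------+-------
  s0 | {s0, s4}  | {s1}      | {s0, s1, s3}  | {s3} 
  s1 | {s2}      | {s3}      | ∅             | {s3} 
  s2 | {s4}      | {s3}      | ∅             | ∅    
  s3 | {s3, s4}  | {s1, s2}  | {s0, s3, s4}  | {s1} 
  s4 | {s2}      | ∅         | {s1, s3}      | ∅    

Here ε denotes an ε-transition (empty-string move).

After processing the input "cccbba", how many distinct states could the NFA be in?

4

Start: ε-closure({s0}) = {s0, s1, s3}.
Read 'c': s0→{s0, s1, s3}, s1→∅, s3→{s0, s3, s4}; now {s0, s1, s3, s4}.
Read 'c': s0→{s0, s1, s3}, s1→∅, s3→{s0, s3, s4}, s4→{s1, s3}; now {s0, s1, s3, s4}.
Read 'c': s0→{s0, s1, s3}, s1→∅, s3→{s0, s3, s4}, s4→{s1, s3}; now {s0, s1, s3, s4}.
Read 'b': s0→{s1}, s1→{s3}, s3→{s1, s2}, s4→∅; now {s1, s2, s3}.
Read 'b': s1→{s3}, s2→{s3}, s3→{s1, s2}; now {s1, s2, s3}.
Read 'a': s1→{s2}, s2→{s4}, s3→{s3, s4}; union {s2, s3, s4}; ε-closure = {s1, s2, s3, s4}.
That set has 4 states.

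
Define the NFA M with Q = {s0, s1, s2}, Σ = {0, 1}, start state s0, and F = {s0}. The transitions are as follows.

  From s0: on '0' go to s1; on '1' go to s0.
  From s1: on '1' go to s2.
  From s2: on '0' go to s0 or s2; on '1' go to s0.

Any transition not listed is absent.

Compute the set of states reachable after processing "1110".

Start in {s0}.
Read '1': s0→{s0}; now {s0}.
Read '1': s0→{s0}; now {s0}.
Read '1': s0→{s0}; now {s0}.
Read '0': s0→{s1}; now {s1}.

{s1}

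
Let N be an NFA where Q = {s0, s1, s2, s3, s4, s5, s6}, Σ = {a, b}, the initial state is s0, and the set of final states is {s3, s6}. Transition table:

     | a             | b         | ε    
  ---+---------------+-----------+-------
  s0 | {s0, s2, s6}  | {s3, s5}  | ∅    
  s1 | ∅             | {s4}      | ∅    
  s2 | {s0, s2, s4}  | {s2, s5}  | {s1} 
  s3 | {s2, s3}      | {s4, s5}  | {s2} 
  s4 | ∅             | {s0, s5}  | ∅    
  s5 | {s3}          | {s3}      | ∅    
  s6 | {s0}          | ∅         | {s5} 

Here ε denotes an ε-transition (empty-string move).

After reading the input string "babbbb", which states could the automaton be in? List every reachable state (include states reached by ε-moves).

{s0, s1, s2, s3, s4, s5}

Start in {s0}.
Read 'b': {s0} → {s1, s2, s3, s5}.
Read 'a': {s1, s2, s3, s5} → {s0, s1, s2, s3, s4}.
Read 'b': {s0, s1, s2, s3, s4} → {s0, s1, s2, s3, s4, s5}.
Read 'b': {s0, s1, s2, s3, s4, s5} → {s0, s1, s2, s3, s4, s5}.
Read 'b': {s0, s1, s2, s3, s4, s5} → {s0, s1, s2, s3, s4, s5}.
Read 'b': {s0, s1, s2, s3, s4, s5} → {s0, s1, s2, s3, s4, s5}.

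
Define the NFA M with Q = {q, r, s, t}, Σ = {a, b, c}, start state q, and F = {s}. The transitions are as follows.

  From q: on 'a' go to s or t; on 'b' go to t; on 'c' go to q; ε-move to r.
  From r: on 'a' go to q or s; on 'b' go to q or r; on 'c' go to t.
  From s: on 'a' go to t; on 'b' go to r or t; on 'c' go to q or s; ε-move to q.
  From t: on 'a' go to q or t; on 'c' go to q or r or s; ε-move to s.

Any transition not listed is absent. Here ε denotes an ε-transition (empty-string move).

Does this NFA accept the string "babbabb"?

Start: ε-closure({q}) = {q, r}.
Read 'b': {q, r} → {q, r, s, t}.
Read 'a': {q, r, s, t} → {q, r, s, t}.
Read 'b': {q, r, s, t} → {q, r, s, t}.
Read 'b': {q, r, s, t} → {q, r, s, t}.
Read 'a': {q, r, s, t} → {q, r, s, t}.
Read 'b': {q, r, s, t} → {q, r, s, t}.
Read 'b': {q, r, s, t} → {q, r, s, t}.
The final set {q, r, s, t} contains the accepting state s.

Yes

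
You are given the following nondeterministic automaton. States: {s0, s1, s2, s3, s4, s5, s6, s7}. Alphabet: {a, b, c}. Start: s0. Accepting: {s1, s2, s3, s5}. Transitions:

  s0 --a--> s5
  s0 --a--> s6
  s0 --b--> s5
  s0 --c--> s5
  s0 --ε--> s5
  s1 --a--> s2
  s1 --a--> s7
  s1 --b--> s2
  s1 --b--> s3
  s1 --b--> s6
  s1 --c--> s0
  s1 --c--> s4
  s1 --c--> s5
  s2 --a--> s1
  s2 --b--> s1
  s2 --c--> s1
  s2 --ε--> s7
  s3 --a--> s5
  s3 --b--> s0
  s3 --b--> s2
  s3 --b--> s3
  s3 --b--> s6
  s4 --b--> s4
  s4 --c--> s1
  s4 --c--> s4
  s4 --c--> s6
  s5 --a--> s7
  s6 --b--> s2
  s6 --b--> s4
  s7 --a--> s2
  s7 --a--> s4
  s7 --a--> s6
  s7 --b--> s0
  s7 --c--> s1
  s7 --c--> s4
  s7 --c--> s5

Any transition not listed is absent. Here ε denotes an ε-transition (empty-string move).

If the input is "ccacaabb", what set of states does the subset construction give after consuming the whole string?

Start: ε-closure({s0}) = {s0, s5}.
Read 'c': {s0, s5} → {s5}.
Read 'c': {s5} → ∅.
The set is empty and remains empty for the remaining 6 symbols.

∅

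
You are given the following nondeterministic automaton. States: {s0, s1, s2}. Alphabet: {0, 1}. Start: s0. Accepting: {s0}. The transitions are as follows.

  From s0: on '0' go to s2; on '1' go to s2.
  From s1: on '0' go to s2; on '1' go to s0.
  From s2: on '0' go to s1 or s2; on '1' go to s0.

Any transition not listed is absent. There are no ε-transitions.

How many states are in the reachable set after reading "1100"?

Start in {s0}.
Read '1': {s0} → {s2}.
Read '1': {s2} → {s0}.
Read '0': {s0} → {s2}.
Read '0': {s2} → {s1, s2}.
That set has 2 states.

2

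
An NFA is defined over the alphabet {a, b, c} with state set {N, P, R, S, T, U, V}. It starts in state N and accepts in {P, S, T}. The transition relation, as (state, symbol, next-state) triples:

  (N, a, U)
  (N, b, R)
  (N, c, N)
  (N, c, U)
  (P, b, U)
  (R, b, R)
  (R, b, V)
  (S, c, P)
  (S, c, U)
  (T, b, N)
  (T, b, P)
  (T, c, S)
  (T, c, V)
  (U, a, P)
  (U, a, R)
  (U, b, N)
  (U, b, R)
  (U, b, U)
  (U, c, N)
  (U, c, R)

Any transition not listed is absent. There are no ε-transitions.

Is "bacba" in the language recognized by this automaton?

Start in {N}.
Read 'b': N→{R}; now {R}.
Read 'a': R→∅; now ∅.
The set is empty and remains empty for the remaining 3 symbols.
The final set ∅ contains no accepting state.

No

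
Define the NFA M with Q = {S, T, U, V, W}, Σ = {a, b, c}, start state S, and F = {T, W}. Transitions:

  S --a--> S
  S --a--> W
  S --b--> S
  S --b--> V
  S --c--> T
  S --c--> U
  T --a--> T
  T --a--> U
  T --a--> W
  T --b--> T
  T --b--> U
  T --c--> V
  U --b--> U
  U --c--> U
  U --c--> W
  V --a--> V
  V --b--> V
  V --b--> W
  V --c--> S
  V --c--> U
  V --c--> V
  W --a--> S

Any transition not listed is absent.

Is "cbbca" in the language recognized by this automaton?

No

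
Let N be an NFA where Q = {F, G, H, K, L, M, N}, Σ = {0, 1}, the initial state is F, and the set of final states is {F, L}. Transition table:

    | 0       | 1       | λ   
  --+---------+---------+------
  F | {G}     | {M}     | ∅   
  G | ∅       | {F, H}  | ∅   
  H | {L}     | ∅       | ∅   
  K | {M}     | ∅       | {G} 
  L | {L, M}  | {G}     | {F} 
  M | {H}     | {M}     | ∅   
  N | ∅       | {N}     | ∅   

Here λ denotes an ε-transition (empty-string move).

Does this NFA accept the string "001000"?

No

Start in {F}.
Read '0': {F} → {G}.
Read '0': {G} → ∅.
The set is empty and remains empty for the remaining 4 symbols.
The final set ∅ contains no accepting state.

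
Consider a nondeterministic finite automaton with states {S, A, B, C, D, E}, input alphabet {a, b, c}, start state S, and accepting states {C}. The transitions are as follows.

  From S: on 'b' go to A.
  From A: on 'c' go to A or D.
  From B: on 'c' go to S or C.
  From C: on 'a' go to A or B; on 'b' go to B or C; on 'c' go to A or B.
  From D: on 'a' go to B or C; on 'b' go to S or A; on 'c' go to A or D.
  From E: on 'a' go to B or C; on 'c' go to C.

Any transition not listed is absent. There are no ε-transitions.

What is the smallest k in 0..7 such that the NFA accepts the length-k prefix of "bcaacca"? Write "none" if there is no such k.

Start in {S}.
Read 'b': S→{A}; now {A}.
Read 'c': A→{A, D}; now {A, D}.
Read 'a': A→∅, D→{B, C}; now {B, C}.
None of the earlier sets intersect F, but {B, C} does.

3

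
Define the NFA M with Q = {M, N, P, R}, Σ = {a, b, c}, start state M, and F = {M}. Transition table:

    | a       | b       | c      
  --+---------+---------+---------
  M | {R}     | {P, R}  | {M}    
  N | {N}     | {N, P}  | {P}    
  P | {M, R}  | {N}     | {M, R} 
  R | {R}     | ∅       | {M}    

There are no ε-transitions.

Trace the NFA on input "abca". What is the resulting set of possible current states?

Start in {M}.
Read 'a': {M} → {R}.
Read 'b': {R} → ∅.
The set is empty and remains empty for the remaining 2 symbols.

∅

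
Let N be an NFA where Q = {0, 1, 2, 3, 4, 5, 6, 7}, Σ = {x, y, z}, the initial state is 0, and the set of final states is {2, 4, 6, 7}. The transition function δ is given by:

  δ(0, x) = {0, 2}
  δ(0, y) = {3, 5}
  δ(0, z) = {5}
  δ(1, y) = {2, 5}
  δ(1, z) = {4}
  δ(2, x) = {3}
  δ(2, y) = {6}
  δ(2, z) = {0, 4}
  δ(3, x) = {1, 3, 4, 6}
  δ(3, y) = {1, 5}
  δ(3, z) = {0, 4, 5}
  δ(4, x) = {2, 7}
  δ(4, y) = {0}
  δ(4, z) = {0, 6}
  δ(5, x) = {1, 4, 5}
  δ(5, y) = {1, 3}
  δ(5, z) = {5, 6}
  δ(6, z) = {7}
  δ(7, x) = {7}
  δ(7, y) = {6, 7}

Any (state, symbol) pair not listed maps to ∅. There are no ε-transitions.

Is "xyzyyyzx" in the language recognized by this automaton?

Yes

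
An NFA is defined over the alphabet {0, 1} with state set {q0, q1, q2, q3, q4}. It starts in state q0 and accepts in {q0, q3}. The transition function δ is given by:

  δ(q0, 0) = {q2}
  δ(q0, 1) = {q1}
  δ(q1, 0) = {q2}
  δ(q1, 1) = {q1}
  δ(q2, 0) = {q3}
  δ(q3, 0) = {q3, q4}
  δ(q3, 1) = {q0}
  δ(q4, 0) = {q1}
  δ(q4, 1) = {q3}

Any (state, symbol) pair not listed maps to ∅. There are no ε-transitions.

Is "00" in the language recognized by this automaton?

Start in {q0}.
Read '0': q0→{q2}; now {q2}.
Read '0': q2→{q3}; now {q3}.
The final set {q3} contains the accepting state q3.

Yes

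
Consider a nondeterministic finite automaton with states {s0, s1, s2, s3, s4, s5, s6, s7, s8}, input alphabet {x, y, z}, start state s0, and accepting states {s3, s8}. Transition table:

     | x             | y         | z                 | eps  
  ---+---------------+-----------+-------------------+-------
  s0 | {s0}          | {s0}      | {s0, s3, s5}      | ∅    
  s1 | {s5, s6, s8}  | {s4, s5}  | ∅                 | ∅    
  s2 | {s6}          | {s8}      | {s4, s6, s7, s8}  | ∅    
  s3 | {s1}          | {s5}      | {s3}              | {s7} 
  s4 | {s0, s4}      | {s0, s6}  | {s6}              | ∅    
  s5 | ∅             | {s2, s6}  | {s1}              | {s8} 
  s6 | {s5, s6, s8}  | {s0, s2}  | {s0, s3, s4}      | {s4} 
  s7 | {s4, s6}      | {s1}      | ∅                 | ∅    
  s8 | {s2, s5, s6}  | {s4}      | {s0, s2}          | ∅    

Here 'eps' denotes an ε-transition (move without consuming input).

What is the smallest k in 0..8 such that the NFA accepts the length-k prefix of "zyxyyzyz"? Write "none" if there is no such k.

1

Start in {s0}.
Read 'z': s0→{s0, s3, s5}; union {s0, s3, s5}; ε-closure = {s0, s3, s5, s7, s8}.
None of the earlier sets intersect F, but {s0, s3, s5, s7, s8} does.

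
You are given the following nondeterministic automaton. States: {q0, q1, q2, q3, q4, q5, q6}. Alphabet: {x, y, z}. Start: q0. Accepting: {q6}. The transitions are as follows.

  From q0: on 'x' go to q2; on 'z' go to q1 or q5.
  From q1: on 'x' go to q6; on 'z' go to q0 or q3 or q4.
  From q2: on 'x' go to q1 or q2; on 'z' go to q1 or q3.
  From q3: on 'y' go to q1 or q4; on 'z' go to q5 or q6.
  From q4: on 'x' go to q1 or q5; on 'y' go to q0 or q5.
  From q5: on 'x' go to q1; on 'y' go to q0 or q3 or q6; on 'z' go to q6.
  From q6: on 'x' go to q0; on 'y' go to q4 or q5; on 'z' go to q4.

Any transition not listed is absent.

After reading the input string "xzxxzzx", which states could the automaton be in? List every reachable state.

Start in {q0}.
Read 'x': q0→{q2}; now {q2}.
Read 'z': q2→{q1, q3}; now {q1, q3}.
Read 'x': q1→{q6}, q3→∅; now {q6}.
Read 'x': q6→{q0}; now {q0}.
Read 'z': q0→{q1, q5}; now {q1, q5}.
Read 'z': q1→{q0, q3, q4}, q5→{q6}; now {q0, q3, q4, q6}.
Read 'x': q0→{q2}, q3→∅, q4→{q1, q5}, q6→{q0}; now {q0, q1, q2, q5}.

{q0, q1, q2, q5}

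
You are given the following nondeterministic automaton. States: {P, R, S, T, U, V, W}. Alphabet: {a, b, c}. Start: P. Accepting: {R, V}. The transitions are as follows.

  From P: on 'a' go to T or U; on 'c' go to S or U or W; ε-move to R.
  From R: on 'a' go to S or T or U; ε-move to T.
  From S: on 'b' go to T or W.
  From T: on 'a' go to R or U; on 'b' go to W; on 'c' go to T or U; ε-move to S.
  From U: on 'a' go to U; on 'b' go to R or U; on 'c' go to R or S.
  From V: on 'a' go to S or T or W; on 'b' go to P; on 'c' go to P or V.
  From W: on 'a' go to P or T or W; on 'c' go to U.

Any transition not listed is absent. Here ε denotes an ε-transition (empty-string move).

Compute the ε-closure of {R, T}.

{R, S, T}

Begin with {R, T}.
ε-move T → S; add S.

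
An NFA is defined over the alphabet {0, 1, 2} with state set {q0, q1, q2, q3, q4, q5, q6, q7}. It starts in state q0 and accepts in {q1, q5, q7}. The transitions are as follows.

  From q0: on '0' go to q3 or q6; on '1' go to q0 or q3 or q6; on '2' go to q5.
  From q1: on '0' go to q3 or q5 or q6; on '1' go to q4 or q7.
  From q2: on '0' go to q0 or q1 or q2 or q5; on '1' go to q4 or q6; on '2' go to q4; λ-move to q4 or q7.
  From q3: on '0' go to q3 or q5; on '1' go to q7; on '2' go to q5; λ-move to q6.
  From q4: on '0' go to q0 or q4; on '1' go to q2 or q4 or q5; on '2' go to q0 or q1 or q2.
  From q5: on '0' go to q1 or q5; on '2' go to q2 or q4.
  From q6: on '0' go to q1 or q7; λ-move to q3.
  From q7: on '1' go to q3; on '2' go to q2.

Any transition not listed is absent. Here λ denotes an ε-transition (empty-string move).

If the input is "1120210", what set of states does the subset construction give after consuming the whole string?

{q0, q1, q2, q3, q4, q5, q6, q7}

Start in {q0}.
Read '1': {q0} → {q0, q3, q6}.
Read '1': {q0, q3, q6} → {q0, q3, q6, q7}.
Read '2': {q0, q3, q6, q7} → {q2, q4, q5, q7}.
Read '0': {q2, q4, q5, q7} → {q0, q1, q2, q4, q5, q7}.
Read '2': {q0, q1, q2, q4, q5, q7} → {q0, q1, q2, q4, q5, q7}.
Read '1': {q0, q1, q2, q4, q5, q7} → {q0, q2, q3, q4, q5, q6, q7}.
Read '0': {q0, q2, q3, q4, q5, q6, q7} → {q0, q1, q2, q3, q4, q5, q6, q7}.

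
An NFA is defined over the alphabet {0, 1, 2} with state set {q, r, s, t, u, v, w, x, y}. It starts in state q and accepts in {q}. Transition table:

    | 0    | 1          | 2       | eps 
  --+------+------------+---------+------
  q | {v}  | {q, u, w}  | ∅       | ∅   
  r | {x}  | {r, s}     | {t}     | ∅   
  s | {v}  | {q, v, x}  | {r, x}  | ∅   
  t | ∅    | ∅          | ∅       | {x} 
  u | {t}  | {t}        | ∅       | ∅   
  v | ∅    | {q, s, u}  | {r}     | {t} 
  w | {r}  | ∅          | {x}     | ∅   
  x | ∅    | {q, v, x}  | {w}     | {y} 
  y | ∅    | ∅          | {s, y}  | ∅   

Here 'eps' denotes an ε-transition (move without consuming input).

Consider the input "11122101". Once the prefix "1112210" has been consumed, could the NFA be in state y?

Yes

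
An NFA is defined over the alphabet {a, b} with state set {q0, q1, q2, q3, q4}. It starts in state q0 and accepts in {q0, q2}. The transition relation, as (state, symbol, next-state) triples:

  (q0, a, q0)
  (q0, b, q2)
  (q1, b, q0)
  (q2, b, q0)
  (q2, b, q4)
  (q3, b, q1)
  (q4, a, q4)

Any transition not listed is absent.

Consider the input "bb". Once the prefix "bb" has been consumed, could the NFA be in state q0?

Start in {q0}.
Read 'b': q0→{q2}; now {q2}.
Read 'b': q2→{q0, q4}; now {q0, q4}.
State q0 is in {q0, q4}.

Yes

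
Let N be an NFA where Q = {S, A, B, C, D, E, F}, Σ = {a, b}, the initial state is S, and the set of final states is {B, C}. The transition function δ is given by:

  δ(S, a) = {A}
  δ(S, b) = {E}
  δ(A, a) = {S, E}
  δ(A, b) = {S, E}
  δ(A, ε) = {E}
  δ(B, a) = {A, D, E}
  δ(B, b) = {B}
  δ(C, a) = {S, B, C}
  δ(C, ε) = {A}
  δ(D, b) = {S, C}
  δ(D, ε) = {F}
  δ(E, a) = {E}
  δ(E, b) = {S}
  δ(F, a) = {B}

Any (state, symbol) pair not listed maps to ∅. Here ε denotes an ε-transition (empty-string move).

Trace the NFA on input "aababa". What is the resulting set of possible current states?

{A, E}

Start in {S}.
Read 'a': S→{A}; union {A}; ε-closure = {A, E}.
Read 'a': A→{S, E}, E→{E}; now {S, E}.
Read 'b': S→{E}, E→{S}; now {S, E}.
Read 'a': S→{A}, E→{E}; now {A, E}.
Read 'b': A→{S, E}, E→{S}; now {S, E}.
Read 'a': S→{A}, E→{E}; now {A, E}.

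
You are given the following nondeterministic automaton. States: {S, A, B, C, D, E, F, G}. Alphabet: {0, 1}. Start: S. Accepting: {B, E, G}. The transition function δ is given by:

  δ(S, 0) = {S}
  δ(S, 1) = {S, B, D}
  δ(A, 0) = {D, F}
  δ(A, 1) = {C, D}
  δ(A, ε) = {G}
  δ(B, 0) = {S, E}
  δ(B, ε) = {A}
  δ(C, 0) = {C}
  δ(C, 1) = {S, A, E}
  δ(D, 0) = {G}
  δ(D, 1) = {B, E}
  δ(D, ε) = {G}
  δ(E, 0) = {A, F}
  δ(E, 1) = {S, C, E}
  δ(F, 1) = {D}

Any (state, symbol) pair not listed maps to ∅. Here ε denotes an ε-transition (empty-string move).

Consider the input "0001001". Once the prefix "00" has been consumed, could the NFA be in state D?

Start in {S}.
Read '0': S→{S}; now {S}.
Read '0': S→{S}; now {S}.
State D is not in {S}.

No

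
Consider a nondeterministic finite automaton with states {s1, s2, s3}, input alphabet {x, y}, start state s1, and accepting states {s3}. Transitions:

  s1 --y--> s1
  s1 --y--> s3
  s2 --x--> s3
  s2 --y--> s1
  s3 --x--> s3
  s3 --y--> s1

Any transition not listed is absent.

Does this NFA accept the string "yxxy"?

No

Start in {s1}.
Read 'y': s1→{s1, s3}; now {s1, s3}.
Read 'x': s1→∅, s3→{s3}; now {s3}.
Read 'x': s3→{s3}; now {s3}.
Read 'y': s3→{s1}; now {s1}.
The final set {s1} contains no accepting state.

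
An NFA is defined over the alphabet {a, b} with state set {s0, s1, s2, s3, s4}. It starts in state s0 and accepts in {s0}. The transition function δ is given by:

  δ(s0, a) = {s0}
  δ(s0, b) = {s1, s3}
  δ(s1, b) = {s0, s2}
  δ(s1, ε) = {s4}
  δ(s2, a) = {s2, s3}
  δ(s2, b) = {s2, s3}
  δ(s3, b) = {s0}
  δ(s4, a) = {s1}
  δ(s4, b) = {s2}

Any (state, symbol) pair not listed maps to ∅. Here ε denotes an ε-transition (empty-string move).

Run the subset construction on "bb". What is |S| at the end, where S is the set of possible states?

2

Start in {s0}.
Read 'b': {s0} → {s1, s3, s4}.
Read 'b': {s1, s3, s4} → {s0, s2}.
That set has 2 states.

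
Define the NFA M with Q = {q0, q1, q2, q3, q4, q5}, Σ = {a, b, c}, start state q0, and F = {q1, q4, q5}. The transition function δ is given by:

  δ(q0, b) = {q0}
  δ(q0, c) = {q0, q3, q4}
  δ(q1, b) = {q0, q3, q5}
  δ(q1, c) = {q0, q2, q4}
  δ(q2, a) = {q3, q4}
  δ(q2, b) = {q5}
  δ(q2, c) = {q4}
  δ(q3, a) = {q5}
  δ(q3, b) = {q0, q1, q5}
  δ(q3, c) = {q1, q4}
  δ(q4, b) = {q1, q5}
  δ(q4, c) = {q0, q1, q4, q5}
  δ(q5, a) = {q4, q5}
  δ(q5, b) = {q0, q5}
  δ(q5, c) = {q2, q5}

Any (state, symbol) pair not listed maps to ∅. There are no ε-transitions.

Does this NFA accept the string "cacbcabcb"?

Yes

Start in {q0}.
Read 'c': {q0} → {q0, q3, q4}.
Read 'a': {q0, q3, q4} → {q5}.
Read 'c': {q5} → {q2, q5}.
Read 'b': {q2, q5} → {q0, q5}.
Read 'c': {q0, q5} → {q0, q2, q3, q4, q5}.
Read 'a': {q0, q2, q3, q4, q5} → {q3, q4, q5}.
Read 'b': {q3, q4, q5} → {q0, q1, q5}.
Read 'c': {q0, q1, q5} → {q0, q2, q3, q4, q5}.
Read 'b': {q0, q2, q3, q4, q5} → {q0, q1, q5}.
The final set {q0, q1, q5} contains the accepting states q1, q5.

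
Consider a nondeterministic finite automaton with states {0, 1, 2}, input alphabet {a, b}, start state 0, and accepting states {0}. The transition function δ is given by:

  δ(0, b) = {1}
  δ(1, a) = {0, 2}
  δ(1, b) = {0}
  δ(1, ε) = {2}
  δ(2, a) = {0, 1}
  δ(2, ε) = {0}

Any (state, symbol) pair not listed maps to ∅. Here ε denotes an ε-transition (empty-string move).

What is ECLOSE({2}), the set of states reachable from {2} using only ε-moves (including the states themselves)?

Begin with {2}.
ε-move 2 → 0; add 0.

{0, 2}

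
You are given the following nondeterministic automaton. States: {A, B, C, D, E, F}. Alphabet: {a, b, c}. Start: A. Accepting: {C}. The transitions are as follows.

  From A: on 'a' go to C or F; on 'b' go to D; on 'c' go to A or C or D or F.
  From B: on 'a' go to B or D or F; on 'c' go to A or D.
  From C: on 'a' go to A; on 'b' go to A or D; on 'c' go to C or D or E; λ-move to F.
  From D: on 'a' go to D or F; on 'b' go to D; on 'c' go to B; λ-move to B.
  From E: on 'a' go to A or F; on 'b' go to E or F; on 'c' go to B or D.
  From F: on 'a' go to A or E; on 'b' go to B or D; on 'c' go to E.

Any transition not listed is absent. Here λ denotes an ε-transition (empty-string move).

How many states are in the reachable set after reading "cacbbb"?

4

Start in {A}.
Read 'c': {A} → {A, B, C, D, F}.
Read 'a': {A, B, C, D, F} → {A, B, C, D, E, F}.
Read 'c': {A, B, C, D, E, F} → {A, B, C, D, E, F}.
Read 'b': {A, B, C, D, E, F} → {A, B, D, E, F}.
Read 'b': {A, B, D, E, F} → {B, D, E, F}.
Read 'b': {B, D, E, F} → {B, D, E, F}.
That set has 4 states.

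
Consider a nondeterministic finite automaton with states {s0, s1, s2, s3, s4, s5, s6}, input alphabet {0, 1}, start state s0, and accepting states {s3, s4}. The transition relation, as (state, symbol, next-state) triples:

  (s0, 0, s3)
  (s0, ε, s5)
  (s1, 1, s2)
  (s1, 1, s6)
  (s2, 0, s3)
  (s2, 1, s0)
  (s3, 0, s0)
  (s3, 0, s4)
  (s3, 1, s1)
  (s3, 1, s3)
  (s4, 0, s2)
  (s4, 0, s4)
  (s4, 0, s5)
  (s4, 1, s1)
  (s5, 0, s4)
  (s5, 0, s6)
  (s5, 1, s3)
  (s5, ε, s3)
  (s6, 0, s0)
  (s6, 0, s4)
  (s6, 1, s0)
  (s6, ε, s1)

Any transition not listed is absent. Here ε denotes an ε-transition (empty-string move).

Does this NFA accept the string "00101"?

Yes

Start: ε-closure({s0}) = {s0, s3, s5}.
Read '0': s0→{s3}, s3→{s0, s4}, s5→{s4, s6}; union {s0, s3, s4, s6}; ε-closure = {s0, s1, s3, s4, s5, s6}.
Read '0': s0→{s3}, s1→∅, s3→{s0, s4}, s4→{s2, s4, s5}, s5→{s4, s6}, s6→{s0, s4}; union {s0, s2, s3, s4, s5, s6}; ε-closure = {s0, s1, s2, s3, s4, s5, s6}.
Read '1': s0→∅, s1→{s2, s6}, s2→{s0}, s3→{s1, s3}, s4→{s1}, s5→{s3}, s6→{s0}; union {s0, s1, s2, s3, s6}; ε-closure = {s0, s1, s2, s3, s5, s6}.
Read '0': s0→{s3}, s1→∅, s2→{s3}, s3→{s0, s4}, s5→{s4, s6}, s6→{s0, s4}; union {s0, s3, s4, s6}; ε-closure = {s0, s1, s3, s4, s5, s6}.
Read '1': s0→∅, s1→{s2, s6}, s3→{s1, s3}, s4→{s1}, s5→{s3}, s6→{s0}; union {s0, s1, s2, s3, s6}; ε-closure = {s0, s1, s2, s3, s5, s6}.
The final set {s0, s1, s2, s3, s5, s6} contains the accepting state s3.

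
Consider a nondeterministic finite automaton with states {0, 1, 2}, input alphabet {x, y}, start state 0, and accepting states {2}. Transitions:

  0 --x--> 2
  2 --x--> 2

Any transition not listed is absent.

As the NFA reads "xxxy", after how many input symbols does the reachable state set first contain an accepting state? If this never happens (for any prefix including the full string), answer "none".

1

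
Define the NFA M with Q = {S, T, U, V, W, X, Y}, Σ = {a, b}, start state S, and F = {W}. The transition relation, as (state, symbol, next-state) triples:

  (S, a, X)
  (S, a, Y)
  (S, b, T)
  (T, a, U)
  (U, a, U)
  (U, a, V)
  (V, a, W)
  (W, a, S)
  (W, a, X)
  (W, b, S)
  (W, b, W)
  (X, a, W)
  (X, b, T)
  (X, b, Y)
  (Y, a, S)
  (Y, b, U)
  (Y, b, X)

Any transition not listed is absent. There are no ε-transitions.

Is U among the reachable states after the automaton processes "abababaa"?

Yes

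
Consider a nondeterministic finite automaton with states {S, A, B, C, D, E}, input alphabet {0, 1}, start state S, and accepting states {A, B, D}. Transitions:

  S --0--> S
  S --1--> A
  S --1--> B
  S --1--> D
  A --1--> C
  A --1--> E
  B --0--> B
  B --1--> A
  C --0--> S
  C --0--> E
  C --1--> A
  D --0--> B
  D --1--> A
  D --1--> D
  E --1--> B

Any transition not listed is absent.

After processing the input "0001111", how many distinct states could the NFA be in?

5

Start in {S}.
Read '0': {S} → {S}.
Read '0': {S} → {S}.
Read '0': {S} → {S}.
Read '1': {S} → {A, B, D}.
Read '1': {A, B, D} → {A, C, D, E}.
Read '1': {A, C, D, E} → {A, B, C, D, E}.
Read '1': {A, B, C, D, E} → {A, B, C, D, E}.
That set has 5 states.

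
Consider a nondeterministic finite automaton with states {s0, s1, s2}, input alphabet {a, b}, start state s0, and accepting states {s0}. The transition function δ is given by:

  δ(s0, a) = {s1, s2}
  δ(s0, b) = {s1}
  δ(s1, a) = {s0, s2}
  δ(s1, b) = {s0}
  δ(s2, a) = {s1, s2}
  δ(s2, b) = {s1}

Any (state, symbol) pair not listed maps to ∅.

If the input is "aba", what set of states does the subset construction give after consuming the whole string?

Start in {s0}.
Read 'a': s0→{s1, s2}; now {s1, s2}.
Read 'b': s1→{s0}, s2→{s1}; now {s0, s1}.
Read 'a': s0→{s1, s2}, s1→{s0, s2}; now {s0, s1, s2}.

{s0, s1, s2}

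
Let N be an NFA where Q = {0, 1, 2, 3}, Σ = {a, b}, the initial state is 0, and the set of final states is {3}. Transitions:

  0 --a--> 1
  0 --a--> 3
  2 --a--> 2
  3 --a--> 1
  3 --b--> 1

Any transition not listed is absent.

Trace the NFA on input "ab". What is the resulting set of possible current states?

Start in {0}.
Read 'a': {0} → {1, 3}.
Read 'b': {1, 3} → {1}.

{1}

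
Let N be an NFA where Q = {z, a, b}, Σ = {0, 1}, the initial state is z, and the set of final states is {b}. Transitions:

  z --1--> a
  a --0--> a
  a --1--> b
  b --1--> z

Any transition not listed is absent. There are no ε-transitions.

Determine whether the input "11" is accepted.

Start in {z}.
Read '1': z→{a}; now {a}.
Read '1': a→{b}; now {b}.
The final set {b} contains the accepting state b.

Yes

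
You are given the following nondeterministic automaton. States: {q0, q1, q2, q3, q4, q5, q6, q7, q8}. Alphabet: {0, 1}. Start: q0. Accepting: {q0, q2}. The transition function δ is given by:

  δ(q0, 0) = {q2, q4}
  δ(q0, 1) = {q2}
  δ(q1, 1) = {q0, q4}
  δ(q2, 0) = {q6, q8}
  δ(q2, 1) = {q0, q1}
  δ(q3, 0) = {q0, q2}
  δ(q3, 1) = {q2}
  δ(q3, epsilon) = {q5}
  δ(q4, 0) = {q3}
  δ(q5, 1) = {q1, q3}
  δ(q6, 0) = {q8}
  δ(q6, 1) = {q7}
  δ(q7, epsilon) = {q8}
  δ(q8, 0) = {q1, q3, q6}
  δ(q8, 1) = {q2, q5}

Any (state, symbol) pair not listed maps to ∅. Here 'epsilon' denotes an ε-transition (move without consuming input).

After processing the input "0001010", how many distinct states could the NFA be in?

Start in {q0}.
Read '0': {q0} → {q2, q4}.
Read '0': {q2, q4} → {q3, q5, q6, q8}.
Read '0': {q3, q5, q6, q8} → {q0, q1, q2, q3, q5, q6, q8}.
Read '1': {q0, q1, q2, q3, q5, q6, q8} → {q0, q1, q2, q3, q4, q5, q7, q8}.
Read '0': {q0, q1, q2, q3, q4, q5, q7, q8} → {q0, q1, q2, q3, q4, q5, q6, q8}.
Read '1': {q0, q1, q2, q3, q4, q5, q6, q8} → {q0, q1, q2, q3, q4, q5, q7, q8}.
Read '0': {q0, q1, q2, q3, q4, q5, q7, q8} → {q0, q1, q2, q3, q4, q5, q6, q8}.
That set has 8 states.

8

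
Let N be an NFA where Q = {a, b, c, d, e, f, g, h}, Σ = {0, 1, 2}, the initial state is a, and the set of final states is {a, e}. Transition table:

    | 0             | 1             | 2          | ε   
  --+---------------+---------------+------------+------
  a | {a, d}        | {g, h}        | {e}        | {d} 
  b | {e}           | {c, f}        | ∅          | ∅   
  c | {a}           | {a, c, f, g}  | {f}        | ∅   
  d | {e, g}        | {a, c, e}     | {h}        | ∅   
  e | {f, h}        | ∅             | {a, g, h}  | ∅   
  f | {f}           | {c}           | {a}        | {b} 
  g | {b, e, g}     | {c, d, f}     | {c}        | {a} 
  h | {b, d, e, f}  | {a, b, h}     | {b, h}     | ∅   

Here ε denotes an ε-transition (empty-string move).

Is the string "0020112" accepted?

Yes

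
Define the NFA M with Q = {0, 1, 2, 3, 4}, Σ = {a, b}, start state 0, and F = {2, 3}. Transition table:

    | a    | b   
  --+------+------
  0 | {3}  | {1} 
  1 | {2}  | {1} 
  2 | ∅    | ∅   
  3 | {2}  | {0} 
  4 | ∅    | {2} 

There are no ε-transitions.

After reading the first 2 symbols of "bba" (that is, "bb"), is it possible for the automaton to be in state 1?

Yes

Start in {0}.
Read 'b': {0} → {1}.
Read 'b': {1} → {1}.
State 1 is in {1}.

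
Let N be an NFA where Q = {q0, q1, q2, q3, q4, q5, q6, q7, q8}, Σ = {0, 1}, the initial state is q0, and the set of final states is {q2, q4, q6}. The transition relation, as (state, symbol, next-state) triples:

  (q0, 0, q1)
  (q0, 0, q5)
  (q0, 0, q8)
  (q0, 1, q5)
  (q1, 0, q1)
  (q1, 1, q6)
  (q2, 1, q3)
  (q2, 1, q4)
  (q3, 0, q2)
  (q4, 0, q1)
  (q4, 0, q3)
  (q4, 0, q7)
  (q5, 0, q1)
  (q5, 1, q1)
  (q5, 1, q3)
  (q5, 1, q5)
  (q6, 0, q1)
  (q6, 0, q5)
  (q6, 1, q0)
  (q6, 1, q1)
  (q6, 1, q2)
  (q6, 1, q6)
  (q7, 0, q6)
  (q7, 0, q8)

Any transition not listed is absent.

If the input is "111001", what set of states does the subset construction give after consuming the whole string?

Start in {q0}.
Read '1': {q0} → {q5}.
Read '1': {q5} → {q1, q3, q5}.
Read '1': {q1, q3, q5} → {q1, q3, q5, q6}.
Read '0': {q1, q3, q5, q6} → {q1, q2, q5}.
Read '0': {q1, q2, q5} → {q1}.
Read '1': {q1} → {q6}.

{q6}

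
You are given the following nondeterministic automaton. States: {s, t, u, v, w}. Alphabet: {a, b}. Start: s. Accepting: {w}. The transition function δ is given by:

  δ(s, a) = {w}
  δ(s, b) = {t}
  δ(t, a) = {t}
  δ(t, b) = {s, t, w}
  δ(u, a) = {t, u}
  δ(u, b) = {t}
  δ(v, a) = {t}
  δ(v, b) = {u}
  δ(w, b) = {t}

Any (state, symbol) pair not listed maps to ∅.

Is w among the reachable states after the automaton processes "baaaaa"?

Start in {s}.
Read 'b': s→{t}; now {t}.
Read 'a': t→{t}; now {t}.
Read 'a': t→{t}; now {t}.
Read 'a': t→{t}; now {t}.
Read 'a': t→{t}; now {t}.
Read 'a': t→{t}; now {t}.
State w is not in {t}.

No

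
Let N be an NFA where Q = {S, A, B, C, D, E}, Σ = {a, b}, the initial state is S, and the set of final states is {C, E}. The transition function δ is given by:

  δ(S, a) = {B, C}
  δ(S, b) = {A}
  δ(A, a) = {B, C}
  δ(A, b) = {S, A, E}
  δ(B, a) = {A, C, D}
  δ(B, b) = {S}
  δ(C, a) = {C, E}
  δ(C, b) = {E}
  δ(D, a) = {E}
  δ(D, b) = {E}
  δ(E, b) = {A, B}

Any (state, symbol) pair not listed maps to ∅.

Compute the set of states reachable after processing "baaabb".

{S, A, B, E}

Start in {S}.
Read 'b': {S} → {A}.
Read 'a': {A} → {B, C}.
Read 'a': {B, C} → {A, C, D, E}.
Read 'a': {A, C, D, E} → {B, C, E}.
Read 'b': {B, C, E} → {S, A, B, E}.
Read 'b': {S, A, B, E} → {S, A, B, E}.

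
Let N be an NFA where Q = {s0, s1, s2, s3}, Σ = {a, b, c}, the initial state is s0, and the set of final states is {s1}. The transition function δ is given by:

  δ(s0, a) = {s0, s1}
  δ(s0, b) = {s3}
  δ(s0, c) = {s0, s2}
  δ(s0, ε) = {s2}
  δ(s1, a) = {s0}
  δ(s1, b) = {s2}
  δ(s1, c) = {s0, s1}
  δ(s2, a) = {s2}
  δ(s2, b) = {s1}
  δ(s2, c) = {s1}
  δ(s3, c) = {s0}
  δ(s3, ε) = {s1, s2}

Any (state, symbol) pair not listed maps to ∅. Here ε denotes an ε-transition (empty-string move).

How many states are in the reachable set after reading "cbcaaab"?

3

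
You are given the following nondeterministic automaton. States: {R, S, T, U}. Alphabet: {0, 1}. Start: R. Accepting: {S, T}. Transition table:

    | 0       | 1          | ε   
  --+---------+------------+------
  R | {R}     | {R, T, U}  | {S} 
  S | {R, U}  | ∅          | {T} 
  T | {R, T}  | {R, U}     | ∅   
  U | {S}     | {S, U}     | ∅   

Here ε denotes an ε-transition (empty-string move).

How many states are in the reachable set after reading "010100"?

Start: ε-closure({R}) = {R, S, T}.
Read '0': {R, S, T} → {R, S, T, U}.
Read '1': {R, S, T, U} → {R, S, T, U}.
Read '0': {R, S, T, U} → {R, S, T, U}.
Read '1': {R, S, T, U} → {R, S, T, U}.
Read '0': {R, S, T, U} → {R, S, T, U}.
Read '0': {R, S, T, U} → {R, S, T, U}.
That set has 4 states.

4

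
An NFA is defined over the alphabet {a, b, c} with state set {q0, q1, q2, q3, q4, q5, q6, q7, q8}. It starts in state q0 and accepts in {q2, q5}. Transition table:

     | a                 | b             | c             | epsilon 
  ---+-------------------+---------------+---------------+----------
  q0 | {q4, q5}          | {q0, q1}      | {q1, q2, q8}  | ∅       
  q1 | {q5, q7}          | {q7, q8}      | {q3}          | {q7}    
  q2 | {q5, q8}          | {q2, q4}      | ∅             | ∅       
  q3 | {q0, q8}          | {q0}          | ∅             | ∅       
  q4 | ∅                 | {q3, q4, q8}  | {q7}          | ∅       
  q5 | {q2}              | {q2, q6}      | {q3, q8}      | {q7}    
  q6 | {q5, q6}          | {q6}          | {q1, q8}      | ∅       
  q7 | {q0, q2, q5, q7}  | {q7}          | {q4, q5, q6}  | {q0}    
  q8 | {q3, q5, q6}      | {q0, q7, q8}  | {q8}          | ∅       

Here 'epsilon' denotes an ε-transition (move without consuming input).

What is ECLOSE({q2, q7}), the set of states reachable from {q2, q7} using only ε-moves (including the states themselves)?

Begin with {q2, q7}.
ε-move q7 → q0; add q0.

{q0, q2, q7}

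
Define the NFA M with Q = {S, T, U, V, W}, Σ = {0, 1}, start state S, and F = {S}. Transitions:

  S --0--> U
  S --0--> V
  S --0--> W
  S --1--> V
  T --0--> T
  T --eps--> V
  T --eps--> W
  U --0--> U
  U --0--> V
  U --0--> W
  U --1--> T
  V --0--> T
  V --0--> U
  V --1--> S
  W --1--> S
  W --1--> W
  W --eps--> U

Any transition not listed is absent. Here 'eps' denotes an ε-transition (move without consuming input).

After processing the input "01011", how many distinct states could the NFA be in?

5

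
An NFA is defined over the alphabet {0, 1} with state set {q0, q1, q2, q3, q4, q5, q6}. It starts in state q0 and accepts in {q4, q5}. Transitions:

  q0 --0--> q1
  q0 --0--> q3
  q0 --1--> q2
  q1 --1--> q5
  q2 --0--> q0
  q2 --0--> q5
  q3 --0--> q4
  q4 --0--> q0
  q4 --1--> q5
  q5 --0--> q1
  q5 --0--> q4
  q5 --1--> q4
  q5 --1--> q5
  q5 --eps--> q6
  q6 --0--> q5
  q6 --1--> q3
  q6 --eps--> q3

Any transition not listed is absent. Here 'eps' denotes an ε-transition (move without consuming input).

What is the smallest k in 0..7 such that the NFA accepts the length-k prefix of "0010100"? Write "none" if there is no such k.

Start in {q0}.
Read '0': q0→{q1, q3}; now {q1, q3}.
Read '0': q1→∅, q3→{q4}; now {q4}.
None of the earlier sets intersect F, but {q4} does.

2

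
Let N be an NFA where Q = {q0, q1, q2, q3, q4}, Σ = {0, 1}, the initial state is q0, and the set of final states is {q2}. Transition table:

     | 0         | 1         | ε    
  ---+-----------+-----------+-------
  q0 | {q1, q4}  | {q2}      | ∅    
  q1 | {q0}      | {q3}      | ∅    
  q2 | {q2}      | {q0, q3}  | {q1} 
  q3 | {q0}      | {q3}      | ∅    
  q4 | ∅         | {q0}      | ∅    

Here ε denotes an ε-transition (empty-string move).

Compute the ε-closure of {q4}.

{q4}

Begin with {q4}.
No ε-moves leave this set, so the closure equals the set itself.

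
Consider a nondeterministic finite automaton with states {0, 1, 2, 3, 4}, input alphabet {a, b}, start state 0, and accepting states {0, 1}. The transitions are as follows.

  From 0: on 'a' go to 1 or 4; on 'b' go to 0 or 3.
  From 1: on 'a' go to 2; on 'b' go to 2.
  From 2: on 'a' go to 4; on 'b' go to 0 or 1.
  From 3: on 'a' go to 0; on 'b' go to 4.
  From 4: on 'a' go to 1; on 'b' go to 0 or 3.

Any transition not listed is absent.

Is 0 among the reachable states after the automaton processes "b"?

Start in {0}.
Read 'b': 0→{0, 3}; now {0, 3}.
State 0 is in {0, 3}.

Yes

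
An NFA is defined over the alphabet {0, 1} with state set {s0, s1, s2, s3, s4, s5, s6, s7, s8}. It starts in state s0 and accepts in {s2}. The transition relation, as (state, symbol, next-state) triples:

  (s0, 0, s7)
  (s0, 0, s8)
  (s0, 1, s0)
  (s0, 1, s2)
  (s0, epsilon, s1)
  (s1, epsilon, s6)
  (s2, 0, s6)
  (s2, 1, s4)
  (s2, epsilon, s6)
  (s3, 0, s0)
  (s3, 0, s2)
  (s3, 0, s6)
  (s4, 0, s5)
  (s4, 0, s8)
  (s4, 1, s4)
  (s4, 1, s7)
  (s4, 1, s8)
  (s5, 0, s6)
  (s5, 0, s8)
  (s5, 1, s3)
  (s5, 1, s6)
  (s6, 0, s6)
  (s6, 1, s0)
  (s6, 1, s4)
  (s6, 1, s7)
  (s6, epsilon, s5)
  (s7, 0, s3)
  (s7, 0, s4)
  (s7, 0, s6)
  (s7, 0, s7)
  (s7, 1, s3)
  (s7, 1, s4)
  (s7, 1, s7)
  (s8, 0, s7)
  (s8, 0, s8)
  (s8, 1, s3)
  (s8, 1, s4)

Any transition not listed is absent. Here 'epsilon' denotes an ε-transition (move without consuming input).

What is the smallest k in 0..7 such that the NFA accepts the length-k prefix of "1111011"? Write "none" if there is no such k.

Start: ε-closure({s0}) = {s0, s1, s5, s6}.
Read '1': {s0, s1, s5, s6} → {s0, s1, s2, s3, s4, s5, s6, s7}.
None of the earlier sets intersect F, but {s0, s1, s2, s3, s4, s5, s6, s7} does.

1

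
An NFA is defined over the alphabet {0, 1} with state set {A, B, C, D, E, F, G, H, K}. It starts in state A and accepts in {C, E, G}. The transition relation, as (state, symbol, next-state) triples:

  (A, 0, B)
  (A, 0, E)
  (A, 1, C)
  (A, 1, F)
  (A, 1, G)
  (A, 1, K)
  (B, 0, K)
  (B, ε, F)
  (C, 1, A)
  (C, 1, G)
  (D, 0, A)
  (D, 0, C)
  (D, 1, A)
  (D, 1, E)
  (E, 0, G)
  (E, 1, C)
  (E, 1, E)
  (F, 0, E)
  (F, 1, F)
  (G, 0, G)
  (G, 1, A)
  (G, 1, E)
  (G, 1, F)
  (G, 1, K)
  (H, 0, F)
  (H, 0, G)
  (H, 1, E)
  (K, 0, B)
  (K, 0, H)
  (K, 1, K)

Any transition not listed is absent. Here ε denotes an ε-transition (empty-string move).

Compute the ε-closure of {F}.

Begin with {F}.
No ε-moves leave this set, so the closure equals the set itself.

{F}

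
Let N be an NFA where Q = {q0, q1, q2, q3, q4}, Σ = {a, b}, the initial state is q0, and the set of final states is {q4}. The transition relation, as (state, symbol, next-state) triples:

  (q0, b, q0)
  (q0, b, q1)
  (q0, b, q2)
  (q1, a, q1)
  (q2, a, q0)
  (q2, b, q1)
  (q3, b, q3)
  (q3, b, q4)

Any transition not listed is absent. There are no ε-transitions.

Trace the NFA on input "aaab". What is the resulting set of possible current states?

Start in {q0}.
Read 'a': {q0} → ∅.
The set is empty and remains empty for the remaining 3 symbols.

∅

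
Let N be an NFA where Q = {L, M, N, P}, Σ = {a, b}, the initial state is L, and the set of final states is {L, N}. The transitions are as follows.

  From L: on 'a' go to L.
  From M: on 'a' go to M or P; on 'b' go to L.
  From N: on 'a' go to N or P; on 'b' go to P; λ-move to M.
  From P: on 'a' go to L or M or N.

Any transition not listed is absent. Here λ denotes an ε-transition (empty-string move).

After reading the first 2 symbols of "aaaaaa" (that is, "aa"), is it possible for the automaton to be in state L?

Yes

Start in {L}.
Read 'a': {L} → {L}.
Read 'a': {L} → {L}.
State L is in {L}.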